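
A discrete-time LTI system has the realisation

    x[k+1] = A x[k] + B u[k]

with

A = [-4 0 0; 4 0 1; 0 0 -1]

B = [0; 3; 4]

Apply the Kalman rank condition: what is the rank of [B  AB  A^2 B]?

AB = [[0], [4], [-4]]
A^2B = [[0], [-4], [4]]
Controllability matrix C = [B  AB  A^2B] = [[0, 0, 0], [3, 4, -4], [4, -4, 4]]
Row 1 of C is identically zero, so rank(C) ≤ 2.
The 2×2 minor from rows 2, 3, columns 1, 2 is 3·(-4) - 4·4 = -12 - 16 = -28 ≠ 0, so rank(C) = 2.
rank(C) = 2 < n = 3, so the pair (A, B) is not completely controllable.

2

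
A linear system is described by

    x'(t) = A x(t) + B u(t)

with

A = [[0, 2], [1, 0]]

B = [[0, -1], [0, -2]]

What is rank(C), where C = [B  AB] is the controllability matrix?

2

AB = [[0, -4], [0, -1]]
Controllability matrix C = [B  AB] = [[0, -1, 0, -4], [0, -2, 0, -1]]
Take the 2×2 submatrix of C formed by columns 2, 4: [[-1, -4], [-2, -1]]. Its determinant is (-1)·(-1) - (-4)·(-2) = 1 - 8 = -7 ≠ 0.
So rank(C) ≥ 2; since C has 2 rows, rank(C) = 2.
rank(C) = 2 = n, so the pair (A, B) is completely controllable.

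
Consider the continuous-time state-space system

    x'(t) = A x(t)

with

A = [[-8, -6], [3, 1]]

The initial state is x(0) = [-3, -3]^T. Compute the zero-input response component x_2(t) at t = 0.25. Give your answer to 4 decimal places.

det(sI - A) = s^2 - (tr A)s + det A, with tr A = (-8) + 1 = -7 and det A = (-8)·1 - (-6)·3 = -8 - (-18) = 10.
So p(s) = det(sI - A) = s^2 + 7s + 10.
Factor s^2 + 7s + 10: two numbers with sum -7 and product 10 are -2 and -5, so s^2 + 7s + 10 = (s + 2)(s + 5).
Hence p(s) = (s + 2) (s + 5), with roots -5, -2.
The eigenvalues -5, -2 are distinct and real, so A is diagonalisable and x(t) = e^{At} x(0) = V diag(e^{λ_i t}) V^{-1} x(0), where the columns of V are the eigenvectors.
λ = -5: A - (-5)I = [[-3, -6], [3, 6]]. Row 1 gives (-3)·v1 + (-6)·v2 = 0, so take v_1 = [2, -1]^T.
λ = -2: A - (-2)I = [[-6, -6], [3, 3]]. Row 1 gives (-6)·v1 + (-6)·v2 = 0, so take v_2 = [1, -1]^T.
V = [v_1 v_2] = [[2, 1], [-1, -1]] has det V = -1, so V^{-1} = adj(V)/det V = [[1, 1], [-1, -2]].
Modal coordinates z(0) = V^{-1} x(0): 1·(-3) + 1·(-3) = -6; (-1)·(-3) + (-2)·(-3) = 9; so z(0) = [-6, 9]^T.
x_2(t) = Σ_i (v_i)_2 · z_i(0) · e^{λ_i t} (row 2 of V times the modal terms).
x_2(0.25) = (-1)·(-6)·e^{-5·0.25} + (-1)·9·e^{-2·0.25} = 6·0.286505 + (-9)·0.606531 = -3.7397.

-3.7397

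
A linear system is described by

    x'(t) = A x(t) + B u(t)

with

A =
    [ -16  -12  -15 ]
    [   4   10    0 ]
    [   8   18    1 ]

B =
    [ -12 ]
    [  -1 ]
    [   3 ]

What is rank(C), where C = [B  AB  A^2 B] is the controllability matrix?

2

AB = [[159], [-58], [-111]]
A^2B = [[-183], [56], [117]]
Controllability matrix C = [B  AB  A^2B] = [[-12, 159, -183], [-1, -58, 56], [3, -111, 117]]
The rows r1, r2, r3 of C are linearly dependent: r1 - 3·r2 + 3·r3 = 0 (check each entry), so rank(C) ≤ 2.
The 2×2 minor from rows 1, 2, columns 1, 2 is (-12)·(-58) - 159·(-1) = 696 - (-159) = 855 ≠ 0, so rank(C) = 2.
rank(C) = 2 < n = 3, so the pair (A, B) is not completely controllable.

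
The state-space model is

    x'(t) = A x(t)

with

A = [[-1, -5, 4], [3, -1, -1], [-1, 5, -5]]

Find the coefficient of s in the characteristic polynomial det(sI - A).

Expand det(sI - A) for the 3×3 matrix.
p(s) = s^3 + 7s^2 + 35s + 34.
(Check: constant term = det(-A) = (-1)^3 det A = 34; coefficient of s^2 = -tr A = 7.)
The coefficient of s is 35.

35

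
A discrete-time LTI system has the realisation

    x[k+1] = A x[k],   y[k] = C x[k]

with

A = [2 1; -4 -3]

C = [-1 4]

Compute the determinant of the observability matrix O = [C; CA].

85

CA = [[-18, -13]]
Observability matrix O = [C; CA] = [[-1, 4], [-18, -13]]
det(O) = (-1)·(-13) - 4·(-18) = 13 - (-72) = 85
Since det(O) ≠ 0, rank(O) = 2 and the system is completely observable.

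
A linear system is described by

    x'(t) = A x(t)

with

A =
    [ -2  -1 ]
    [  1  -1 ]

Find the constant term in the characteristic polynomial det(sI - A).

3

For a 2×2 matrix, det(sI - A) = s^2 - (tr A)s + det A.
tr A = -3, det A = 3.
So p(s) = s^2 + 3s + 3.
The constant term is 3.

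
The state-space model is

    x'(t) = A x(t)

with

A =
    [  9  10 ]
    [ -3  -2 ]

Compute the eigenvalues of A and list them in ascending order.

det(sI - A) = s^2 - (tr A)s + det A, with tr A = 9 + (-2) = 7 and det A = 9·(-2) - 10·(-3) = -18 - (-30) = 12.
So p(s) = det(sI - A) = s^2 - 7s + 12.
Factor s^2 - 7s + 12: two numbers with sum 7 and product 12 are 4 and 3, so s^2 - 7s + 12 = (s - 4)(s - 3).
Hence p(s) = (s - 4) (s - 3), with roots 3, 4.
At least one eigenvalue has non-negative real part, so the system is not asymptotically stable.

3, 4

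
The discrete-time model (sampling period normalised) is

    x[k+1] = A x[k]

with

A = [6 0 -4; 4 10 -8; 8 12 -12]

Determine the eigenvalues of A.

det(zI - A) = z^3 - (tr A)z^2 + (M11 + M22 + M33)z - det A, where Mii is the 2×2 principal minor of A obtained by deleting row i and column i.
tr A = 6 + 10 + (-12) = 4; M11 = 10·(-12) - (-8)·12 = -120 - (-96) = -24; M22 = 6·(-12) - (-4)·8 = -72 - (-32) = -40; M33 = 6·10 - 0·4 = 60 - 0 = 60; sum of minors = -4.
det A = 6·(10·(-12) - (-8)·12) - 0·(4·(-12) - (-8)·8) + (-4)·(4·12 - 10·8) = 6·(-24) - 0·16 + (-4)·(-32) = -16.
So p(z) = det(zI - A) = z^3 - 4z^2 - 4z + 16.
Rational-root test: any integer root divides 16. Testing small divisors, z = -2 works: p(-2) = -8 + (-16) + 8 + 16 = 0, so (z + 2) is a factor.
Dividing, p(z) = (z + 2)(z^2 - 6z + 8).
Factor z^2 - 6z + 8: two numbers with sum 6 and product 8 are 4 and 2, so z^2 - 6z + 8 = (z - 4)(z - 2).
Hence p(z) = (z - 4) (z - 2) (z + 2), with roots -2, 2, 4.

-2, 2, 4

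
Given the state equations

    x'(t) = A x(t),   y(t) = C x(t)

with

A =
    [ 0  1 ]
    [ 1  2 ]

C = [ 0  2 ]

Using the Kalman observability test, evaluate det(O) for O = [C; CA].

CA = [[2, 4]]
Observability matrix O = [C; CA] = [[0, 2], [2, 4]]
det(O) = 0·4 - 2·2 = 0 - 4 = -4
Since det(O) ≠ 0, rank(O) = 2 and the system is completely observable.

-4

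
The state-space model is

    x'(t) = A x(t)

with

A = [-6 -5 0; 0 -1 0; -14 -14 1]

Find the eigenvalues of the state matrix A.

-6, -1, 1

det(sI - A) = s^3 - (tr A)s^2 + (M11 + M22 + M33)s - det A, where Mii is the 2×2 principal minor of A obtained by deleting row i and column i.
tr A = (-6) + (-1) + 1 = -6; M11 = (-1)·1 - 0·(-14) = -1 - 0 = -1; M22 = (-6)·1 - 0·(-14) = -6 - 0 = -6; M33 = (-6)·(-1) - (-5)·0 = 6 - 0 = 6; sum of minors = -1.
det A = (-6)·((-1)·1 - 0·(-14)) - (-5)·(0·1 - 0·(-14)) + 0·(0·(-14) - (-1)·(-14)) = (-6)·(-1) - (-5)·0 + 0·(-14) = 6.
So p(s) = det(sI - A) = s^3 + 6s^2 - s - 6.
Rational-root test: any integer root divides -6. Testing small divisors, s = -1 works: p(-1) = -1 + 6 + 1 + (-6) = 0, so (s + 1) is a factor.
Dividing, p(s) = (s + 1)(s^2 + 5s - 6).
Factor s^2 + 5s - 6: two numbers with sum -5 and product -6 are 1 and -6, so s^2 + 5s - 6 = (s - 1)(s + 6).
Hence p(s) = (s - 1) (s + 1) (s + 6), with roots -6, -1, 1.
At least one eigenvalue has non-negative real part, so the system is not asymptotically stable.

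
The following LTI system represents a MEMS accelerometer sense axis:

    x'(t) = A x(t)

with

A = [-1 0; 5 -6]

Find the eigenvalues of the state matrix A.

-6, -1

det(sI - A) = s^2 - (tr A)s + det A, with tr A = (-1) + (-6) = -7 and det A = (-1)·(-6) - 0·5 = 6 - 0 = 6.
So p(s) = det(sI - A) = s^2 + 7s + 6.
Factor s^2 + 7s + 6: two numbers with sum -7 and product 6 are -1 and -6, so s^2 + 7s + 6 = (s + 1)(s + 6).
Hence p(s) = (s + 1) (s + 6), with roots -6, -1.
All eigenvalues have negative real part, so the system is asymptotically stable.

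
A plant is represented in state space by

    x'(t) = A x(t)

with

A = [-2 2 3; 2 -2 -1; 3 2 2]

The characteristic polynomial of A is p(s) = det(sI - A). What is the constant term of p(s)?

Expand det(sI - A) for the 3×3 matrix.
p(s) = s^3 + 2s^2 - 15s - 20.
(Check: constant term = det(-A) = (-1)^3 det A = -20; coefficient of s^2 = -tr A = 2.)
The constant term is -20.

-20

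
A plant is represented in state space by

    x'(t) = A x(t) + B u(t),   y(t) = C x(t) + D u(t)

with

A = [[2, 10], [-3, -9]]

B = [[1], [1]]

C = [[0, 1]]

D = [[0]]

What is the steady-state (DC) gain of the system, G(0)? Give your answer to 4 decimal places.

-0.4167

G(0) = C(-A)^{-1}B + D = -C A^{-1} B + D.
det A = 12, so A^{-1} = (1/12)·adj(A) = [[-3/4, -5/6], [1/4, 1/6]]
A^{-1} B = [-19/12, 5/12]^T
C A^{-1} B = 5/12
G(0) = D - C A^{-1} B = 0 - (5/12) = -5/12 ≈ -0.4167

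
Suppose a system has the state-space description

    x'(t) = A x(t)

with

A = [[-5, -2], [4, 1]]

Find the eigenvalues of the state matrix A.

det(sI - A) = s^2 - (tr A)s + det A, with tr A = (-5) + 1 = -4 and det A = (-5)·1 - (-2)·4 = -5 - (-8) = 3.
So p(s) = det(sI - A) = s^2 + 4s + 3.
Factor s^2 + 4s + 3: two numbers with sum -4 and product 3 are -1 and -3, so s^2 + 4s + 3 = (s + 1)(s + 3).
Hence p(s) = (s + 1) (s + 3), with roots -3, -1.
All eigenvalues have negative real part, so the system is asymptotically stable.

-3, -1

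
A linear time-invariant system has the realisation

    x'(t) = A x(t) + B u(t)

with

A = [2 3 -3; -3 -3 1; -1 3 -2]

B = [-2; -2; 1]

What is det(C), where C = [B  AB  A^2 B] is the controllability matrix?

AB = [[-13], [13], [-6]]
A^2B = [[31], [-6], [64]]
Controllability matrix C = [B  AB  A^2B] = [[-2, -13, 31], [-2, 13, -6], [1, -6, 64]]
Expanding along the first row, det(C) = (-2)·(13·64 - (-6)·(-6)) - (-13)·((-2)·64 - (-6)·1) + 31·((-2)·(-6) - 13·1) = (-2)·796 - (-13)·(-122) + 31·(-1) = -3209
Since det(C) ≠ 0, rank(C) = 3 and the system is completely controllable.

-3209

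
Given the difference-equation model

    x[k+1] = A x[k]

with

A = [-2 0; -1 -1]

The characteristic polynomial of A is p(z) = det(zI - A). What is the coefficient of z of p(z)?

3

For a 2×2 matrix, det(zI - A) = z^2 - (tr A)z + det A.
tr A = -3, det A = 2.
So p(z) = z^2 + 3z + 2.
The coefficient of z is 3.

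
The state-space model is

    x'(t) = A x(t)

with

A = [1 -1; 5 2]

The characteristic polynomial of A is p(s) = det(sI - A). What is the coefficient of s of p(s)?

For a 2×2 matrix, det(sI - A) = s^2 - (tr A)s + det A.
tr A = 3, det A = 7.
So p(s) = s^2 - 3s + 7.
The coefficient of s is -3.

-3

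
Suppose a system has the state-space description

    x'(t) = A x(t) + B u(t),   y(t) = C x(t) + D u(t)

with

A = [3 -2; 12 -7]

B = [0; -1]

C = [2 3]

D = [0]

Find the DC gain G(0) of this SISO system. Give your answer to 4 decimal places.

4.3333

G(0) = C(-A)^{-1}B + D = -C A^{-1} B + D.
det A = 3, so A^{-1} = (1/3)·adj(A) = [[-7/3, 2/3], [-4, 1]]
A^{-1} B = [-2/3, -1]^T
C A^{-1} B = -13/3
G(0) = D - C A^{-1} B = 0 - (-13/3) = 13/3 ≈ 4.3333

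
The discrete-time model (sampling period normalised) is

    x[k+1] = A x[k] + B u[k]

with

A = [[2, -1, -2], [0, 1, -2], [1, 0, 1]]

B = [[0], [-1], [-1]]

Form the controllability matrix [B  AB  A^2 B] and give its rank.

3

AB = [[3], [1], [-1]]
A^2B = [[7], [3], [2]]
Controllability matrix C = [B  AB  A^2B] = [[0, 3, 7], [-1, 1, 3], [-1, -1, 2]]
det(C) = 0·(1·2 - 3·(-1)) - 3·((-1)·2 - 3·(-1)) + 7·((-1)·(-1) - 1·(-1)) = 0·5 - 3·1 + 7·2 = 11 ≠ 0, so rank(C) = 3.
rank(C) = 3 = n, so the pair (A, B) is completely controllable.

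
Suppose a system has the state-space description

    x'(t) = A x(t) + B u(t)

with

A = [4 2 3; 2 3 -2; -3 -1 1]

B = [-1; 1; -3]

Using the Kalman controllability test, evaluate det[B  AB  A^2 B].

AB = [[-11], [7], [-1]]
A^2B = [[-33], [1], [25]]
Controllability matrix C = [B  AB  A^2B] = [[-1, -11, -33], [1, 7, 1], [-3, -1, 25]]
Expanding along the first row, det(C) = (-1)·(7·25 - 1·(-1)) - (-11)·(1·25 - 1·(-3)) + (-33)·(1·(-1) - 7·(-3)) = (-1)·176 - (-11)·28 + (-33)·20 = -528
Since det(C) ≠ 0, rank(C) = 3 and the system is completely controllable.

-528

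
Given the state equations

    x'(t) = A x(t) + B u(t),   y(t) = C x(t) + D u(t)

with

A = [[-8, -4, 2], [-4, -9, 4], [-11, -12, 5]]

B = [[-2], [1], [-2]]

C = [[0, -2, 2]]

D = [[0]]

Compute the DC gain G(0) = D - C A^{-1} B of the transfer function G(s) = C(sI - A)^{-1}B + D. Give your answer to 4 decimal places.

-2.9333

G(0) = C(-A)^{-1}B + D = -C A^{-1} B + D.
det A = -30, so A^{-1} = (1/-30)·adj(A) = [[-1/10, 2/15, -1/15], [4/5, 3/5, -4/5], [17/10, 26/15, -28/15]]
A^{-1} B = [7/15, 3/5, 31/15]^T
C A^{-1} B = 44/15
G(0) = D - C A^{-1} B = 0 - (44/15) = -44/15 ≈ -2.9333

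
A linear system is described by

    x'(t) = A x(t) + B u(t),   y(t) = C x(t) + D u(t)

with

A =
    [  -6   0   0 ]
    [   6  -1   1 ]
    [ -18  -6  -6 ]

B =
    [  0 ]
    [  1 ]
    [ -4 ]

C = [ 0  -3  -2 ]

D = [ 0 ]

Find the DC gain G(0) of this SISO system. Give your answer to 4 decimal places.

G(0) = C(-A)^{-1}B + D = -C A^{-1} B + D.
det A = -72, so A^{-1} = (1/-72)·adj(A) = [[-1/6, 0, 0], [-1/4, -1/2, -1/12], [3/4, 1/2, -1/12]]
A^{-1} B = [0, -1/6, 5/6]^T
C A^{-1} B = -7/6
G(0) = D - C A^{-1} B = 0 - (-7/6) = 7/6 ≈ 1.1667

1.1667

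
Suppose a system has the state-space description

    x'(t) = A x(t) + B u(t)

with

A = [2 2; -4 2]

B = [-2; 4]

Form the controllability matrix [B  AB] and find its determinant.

AB = [[4], [16]]
Controllability matrix C = [B  AB] = [[-2, 4], [4, 16]]
det(C) = (-2)·16 - 4·4 = -32 - 16 = -48
Since det(C) ≠ 0, rank(C) = 2 and the system is completely controllable.

-48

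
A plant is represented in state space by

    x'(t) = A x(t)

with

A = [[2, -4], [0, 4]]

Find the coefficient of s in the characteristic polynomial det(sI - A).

-6

For a 2×2 matrix, det(sI - A) = s^2 - (tr A)s + det A.
tr A = 6, det A = 8.
So p(s) = s^2 - 6s + 8.
The coefficient of s is -6.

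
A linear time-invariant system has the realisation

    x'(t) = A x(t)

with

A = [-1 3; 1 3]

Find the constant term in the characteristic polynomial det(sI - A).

-6

For a 2×2 matrix, det(sI - A) = s^2 - (tr A)s + det A.
tr A = 2, det A = -6.
So p(s) = s^2 - 2s - 6.
The constant term is -6.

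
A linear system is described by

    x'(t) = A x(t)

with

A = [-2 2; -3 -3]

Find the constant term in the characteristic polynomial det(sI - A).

For a 2×2 matrix, det(sI - A) = s^2 - (tr A)s + det A.
tr A = -5, det A = 12.
So p(s) = s^2 + 5s + 12.
The constant term is 12.

12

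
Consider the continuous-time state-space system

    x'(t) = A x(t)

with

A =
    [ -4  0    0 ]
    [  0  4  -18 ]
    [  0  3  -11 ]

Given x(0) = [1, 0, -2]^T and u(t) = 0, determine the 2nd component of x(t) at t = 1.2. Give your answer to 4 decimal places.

det(sI - A) = s^3 - (tr A)s^2 + (M11 + M22 + M33)s - det A, where Mii is the 2×2 principal minor of A obtained by deleting row i and column i.
tr A = (-4) + 4 + (-11) = -11; M11 = 4·(-11) - (-18)·3 = -44 - (-54) = 10; M22 = (-4)·(-11) - 0·0 = 44 - 0 = 44; M33 = (-4)·4 - 0·0 = -16 - 0 = -16; sum of minors = 38.
det A = (-4)·(4·(-11) - (-18)·3) - 0·(0·(-11) - (-18)·0) + 0·(0·3 - 4·0) = (-4)·10 - 0·0 + 0·0 = -40.
So p(s) = det(sI - A) = s^3 + 11s^2 + 38s + 40.
Rational-root test: any integer root divides 40. Testing small divisors, s = -2 works: p(-2) = -8 + 44 + (-76) + 40 = 0, so (s + 2) is a factor.
Dividing, p(s) = (s + 2)(s^2 + 9s + 20).
Factor s^2 + 9s + 20: two numbers with sum -9 and product 20 are -4 and -5, so s^2 + 9s + 20 = (s + 4)(s + 5).
Hence p(s) = (s + 2) (s + 4) (s + 5), with roots -5, -4, -2.
The eigenvalues -5, -4, -2 are distinct and real, so A is diagonalisable and x(t) = e^{At} x(0) = V diag(e^{λ_i t}) V^{-1} x(0), where the columns of V are the eigenvectors.
λ = -5: A - (-5)I = [[1, 0, 0], [0, 9, -18], [0, 3, -6]]. v must be orthogonal to every row; (row 1) × (row 2) = [0, 18, 9], so take v_1 = [0, -2, -1]^T.
λ = -4: A - (-4)I = [[0, 0, 0], [0, 8, -18], [0, 3, -7]]. v must be orthogonal to every row; (row 2) × (row 3) = [-2, 0, 0], so take v_2 = [-1, 0, 0]^T.
λ = -2: A - (-2)I = [[-2, 0, 0], [0, 6, -18], [0, 3, -9]]. v must be orthogonal to every row; (row 1) × (row 2) = [0, -36, -12], so take v_3 = [0, 3, 1]^T.
V = [v_1 v_2 v_3] = [[0, -1, 0], [-2, 0, 3], [-1, 0, 1]] has det V = 1, so V^{-1} = adj(V)/det V = [[0, 1, -3], [-1, 0, 0], [0, 1, -2]].
Modal coordinates z(0) = V^{-1} x(0): 0·1 + 1·0 + (-3)·(-2) = 6; (-1)·1 + 0·0 + 0·(-2) = -1; 0·1 + 1·0 + (-2)·(-2) = 4; so z(0) = [6, -1, 4]^T.
x_2(t) = Σ_i (v_i)_2 · z_i(0) · e^{λ_i t} (row 2 of V times the modal terms).
x_2(1.2) = (-2)·6·e^{-5·1.2} + 0·(-1)·e^{-4·1.2} + 3·4·e^{-2·1.2} = (-12)·0.002479 + 0·0.008230 + 12·0.090718 = 1.0589.

1.0589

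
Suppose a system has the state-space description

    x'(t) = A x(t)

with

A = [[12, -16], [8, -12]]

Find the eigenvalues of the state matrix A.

det(sI - A) = s^2 - (tr A)s + det A, with tr A = 12 + (-12) = 0 and det A = 12·(-12) - (-16)·8 = -144 - (-128) = -16.
So p(s) = det(sI - A) = s^2 - 16.
Factor s^2 - 16: two numbers with sum 0 and product -16 are 4 and -4, so s^2 - 16 = (s - 4)(s + 4).
Hence p(s) = (s - 4) (s + 4), with roots -4, 4.
At least one eigenvalue has non-negative real part, so the system is not asymptotically stable.

-4, 4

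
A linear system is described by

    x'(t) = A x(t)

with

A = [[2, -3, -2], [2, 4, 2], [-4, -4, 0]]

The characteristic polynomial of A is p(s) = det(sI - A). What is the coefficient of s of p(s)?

Expand det(sI - A) for the 3×3 matrix.
p(s) = s^3 - 6s^2 + 14s - 24.
(Check: constant term = det(-A) = (-1)^3 det A = -24; coefficient of s^2 = -tr A = -6.)
The coefficient of s is 14.

14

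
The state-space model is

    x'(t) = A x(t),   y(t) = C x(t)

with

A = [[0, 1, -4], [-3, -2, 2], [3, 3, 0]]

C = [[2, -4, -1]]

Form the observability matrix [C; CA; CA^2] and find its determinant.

-7218

CA = [[9, 7, -16]]
CA^2 = [[-69, -53, -22]]
Observability matrix O = [C; CA; CA^2] = [[2, -4, -1], [9, 7, -16], [-69, -53, -22]]
Expanding along the first row, det(O) = 2·(7·(-22) - (-16)·(-53)) - (-4)·(9·(-22) - (-16)·(-69)) + (-1)·(9·(-53) - 7·(-69)) = 2·(-1002) - (-4)·(-1302) + (-1)·6 = -7218
Since det(O) ≠ 0, rank(O) = 3 and the system is completely observable.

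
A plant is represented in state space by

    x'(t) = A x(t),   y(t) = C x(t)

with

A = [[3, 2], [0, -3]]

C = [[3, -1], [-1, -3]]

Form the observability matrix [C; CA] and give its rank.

CA = [[9, 9], [-3, 7]]
Observability matrix O = [C; CA] = [[3, -1], [-1, -3], [9, 9], [-3, 7]]
Take the 2×2 submatrix of O formed by rows 1, 2: [[3, -1], [-1, -3]]. Its determinant is 3·(-3) - (-1)·(-1) = -9 - 1 = -10 ≠ 0.
So rank(O) ≥ 2; since O has 2 columns, rank(O) = 2.
rank(O) = 2 = n, so the pair (A, C) is completely observable.

2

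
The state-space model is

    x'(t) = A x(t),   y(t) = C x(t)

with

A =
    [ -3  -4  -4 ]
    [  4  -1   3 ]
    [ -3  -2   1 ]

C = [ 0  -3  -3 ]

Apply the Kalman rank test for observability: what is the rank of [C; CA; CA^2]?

CA = [[-3, 9, -12]]
CA^2 = [[81, 27, 27]]
Observability matrix O = [C; CA; CA^2] = [[0, -3, -3], [-3, 9, -12], [81, 27, 27]]
det(O) = 0·(9·27 - (-12)·27) - (-3)·((-3)·27 - (-12)·81) + (-3)·((-3)·27 - 9·81) = 0·567 - (-3)·891 + (-3)·(-810) = 5103 ≠ 0, so rank(O) = 3.
rank(O) = 3 = n, so the pair (A, C) is completely observable.

3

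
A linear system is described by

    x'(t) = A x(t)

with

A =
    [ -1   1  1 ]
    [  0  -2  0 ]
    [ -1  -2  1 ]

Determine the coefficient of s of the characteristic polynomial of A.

0

Expand det(sI - A) for the 3×3 matrix.
p(s) = s^3 + 2s^2.
(Check: constant term = det(-A) = (-1)^3 det A = 0; coefficient of s^2 = -tr A = 2.)
The coefficient of s is 0.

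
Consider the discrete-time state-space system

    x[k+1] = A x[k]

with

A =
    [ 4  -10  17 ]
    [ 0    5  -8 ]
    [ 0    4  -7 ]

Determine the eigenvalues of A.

det(zI - A) = z^3 - (tr A)z^2 + (M11 + M22 + M33)z - det A, where Mii is the 2×2 principal minor of A obtained by deleting row i and column i.
tr A = 4 + 5 + (-7) = 2; M11 = 5·(-7) - (-8)·4 = -35 - (-32) = -3; M22 = 4·(-7) - 17·0 = -28 - 0 = -28; M33 = 4·5 - (-10)·0 = 20 - 0 = 20; sum of minors = -11.
det A = 4·(5·(-7) - (-8)·4) - (-10)·(0·(-7) - (-8)·0) + 17·(0·4 - 5·0) = 4·(-3) - (-10)·0 + 17·0 = -12.
So p(z) = det(zI - A) = z^3 - 2z^2 - 11z + 12.
Rational-root test: any integer root divides 12. Testing small divisors, z = 1 works: p(1) = 1 + (-2) + (-11) + 12 = 0, so (z - 1) is a factor.
Dividing, p(z) = (z - 1)(z^2 - z - 12).
Factor z^2 - z - 12: two numbers with sum 1 and product -12 are 4 and -3, so z^2 - z - 12 = (z - 4)(z + 3).
Hence p(z) = (z - 4) (z - 1) (z + 3), with roots -3, 1, 4.

-3, 1, 4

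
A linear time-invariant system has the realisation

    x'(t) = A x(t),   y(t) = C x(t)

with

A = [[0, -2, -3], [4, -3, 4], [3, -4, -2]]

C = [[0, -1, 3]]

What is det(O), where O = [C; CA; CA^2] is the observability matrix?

CA = [[5, -9, -10]]
CA^2 = [[-66, 57, -31]]
Observability matrix O = [C; CA; CA^2] = [[0, -1, 3], [5, -9, -10], [-66, 57, -31]]
Expanding along the first row, det(O) = 0·((-9)·(-31) - (-10)·57) - (-1)·(5·(-31) - (-10)·(-66)) + 3·(5·57 - (-9)·(-66)) = 0·849 - (-1)·(-815) + 3·(-309) = -1742
Since det(O) ≠ 0, rank(O) = 3 and the system is completely observable.

-1742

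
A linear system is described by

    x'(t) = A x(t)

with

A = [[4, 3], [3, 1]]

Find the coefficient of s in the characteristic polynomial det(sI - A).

-5

For a 2×2 matrix, det(sI - A) = s^2 - (tr A)s + det A.
tr A = 5, det A = -5.
So p(s) = s^2 - 5s - 5.
The coefficient of s is -5.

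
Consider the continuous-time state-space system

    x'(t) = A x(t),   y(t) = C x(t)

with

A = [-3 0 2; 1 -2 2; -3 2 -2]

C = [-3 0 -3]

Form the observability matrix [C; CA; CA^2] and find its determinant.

CA = [[18, -6, 0]]
CA^2 = [[-60, 12, 24]]
Observability matrix O = [C; CA; CA^2] = [[-3, 0, -3], [18, -6, 0], [-60, 12, 24]]
Expanding along the first row, det(O) = (-3)·((-6)·24 - 0·12) - 0·(18·24 - 0·(-60)) + (-3)·(18·12 - (-6)·(-60)) = (-3)·(-144) - 0·432 + (-3)·(-144) = 864
Since det(O) ≠ 0, rank(O) = 3 and the system is completely observable.

864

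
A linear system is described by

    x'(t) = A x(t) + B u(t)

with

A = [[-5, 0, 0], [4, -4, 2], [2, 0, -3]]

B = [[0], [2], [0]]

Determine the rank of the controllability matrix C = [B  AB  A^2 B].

1

AB = [[0], [-8], [0]]
A^2B = [[0], [32], [0]]
Controllability matrix C = [B  AB  A^2B] = [[0, 0, 0], [2, -8, 32], [0, 0, 0]]
Every column of C is a scalar multiple of column 1 = [0, 2, 0] (multipliers 1, -4, 16), so the columns span a one-dimensional space.
C ≠ 0, hence rank(C) = 1.
rank(C) = 1 < n = 3, so the pair (A, B) is not completely controllable.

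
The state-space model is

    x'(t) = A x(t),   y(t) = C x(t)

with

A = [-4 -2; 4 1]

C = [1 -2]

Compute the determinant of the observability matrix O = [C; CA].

-28

CA = [[-12, -4]]
Observability matrix O = [C; CA] = [[1, -2], [-12, -4]]
det(O) = 1·(-4) - (-2)·(-12) = -4 - 24 = -28
Since det(O) ≠ 0, rank(O) = 2 and the system is completely observable.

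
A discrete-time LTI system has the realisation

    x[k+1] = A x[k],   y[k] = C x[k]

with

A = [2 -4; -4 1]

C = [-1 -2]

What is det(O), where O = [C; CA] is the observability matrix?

10

CA = [[6, 2]]
Observability matrix O = [C; CA] = [[-1, -2], [6, 2]]
det(O) = (-1)·2 - (-2)·6 = -2 - (-12) = 10
Since det(O) ≠ 0, rank(O) = 2 and the system is completely observable.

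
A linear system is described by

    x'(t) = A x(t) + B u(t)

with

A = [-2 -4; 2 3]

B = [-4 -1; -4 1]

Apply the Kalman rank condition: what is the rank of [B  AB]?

2

AB = [[24, -2], [-20, 1]]
Controllability matrix C = [B  AB] = [[-4, -1, 24, -2], [-4, 1, -20, 1]]
Take the 2×2 submatrix of C formed by columns 1, 2: [[-4, -1], [-4, 1]]. Its determinant is (-4)·1 - (-1)·(-4) = -4 - 4 = -8 ≠ 0.
So rank(C) ≥ 2; since C has 2 rows, rank(C) = 2.
rank(C) = 2 = n, so the pair (A, B) is completely controllable.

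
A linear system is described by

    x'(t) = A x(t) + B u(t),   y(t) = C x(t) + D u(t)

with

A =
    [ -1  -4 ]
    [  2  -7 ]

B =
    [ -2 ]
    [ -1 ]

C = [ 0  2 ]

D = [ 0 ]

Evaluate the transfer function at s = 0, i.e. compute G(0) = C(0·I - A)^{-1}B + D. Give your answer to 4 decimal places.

G(0) = C(-A)^{-1}B + D = -C A^{-1} B + D.
det A = 15, so A^{-1} = (1/15)·adj(A) = [[-7/15, 4/15], [-2/15, -1/15]]
A^{-1} B = [2/3, 1/3]^T
C A^{-1} B = 2/3
G(0) = D - C A^{-1} B = 0 - (2/3) = -2/3 ≈ -0.6667

-0.6667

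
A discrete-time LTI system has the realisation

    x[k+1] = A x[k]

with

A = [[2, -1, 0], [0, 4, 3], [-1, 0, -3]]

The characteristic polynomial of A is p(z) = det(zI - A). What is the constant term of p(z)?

Expand det(zI - A) for the 3×3 matrix.
p(z) = z^3 - 3z^2 - 10z + 21.
(Check: constant term = det(-A) = (-1)^3 det A = 21; coefficient of z^2 = -tr A = -3.)
The constant term is 21.

21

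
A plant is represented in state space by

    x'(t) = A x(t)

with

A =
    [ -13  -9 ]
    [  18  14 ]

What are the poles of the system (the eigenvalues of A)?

det(sI - A) = s^2 - (tr A)s + det A, with tr A = (-13) + 14 = 1 and det A = (-13)·14 - (-9)·18 = -182 - (-162) = -20.
So p(s) = det(sI - A) = s^2 - s - 20.
Factor s^2 - s - 20: two numbers with sum 1 and product -20 are 5 and -4, so s^2 - s - 20 = (s - 5)(s + 4).
Hence p(s) = (s - 5) (s + 4), with roots -4, 5.
At least one eigenvalue has non-negative real part, so the system is not asymptotically stable.

-4, 5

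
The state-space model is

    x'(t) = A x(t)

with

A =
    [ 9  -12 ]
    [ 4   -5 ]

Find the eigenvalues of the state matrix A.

1, 3

det(sI - A) = s^2 - (tr A)s + det A, with tr A = 9 + (-5) = 4 and det A = 9·(-5) - (-12)·4 = -45 - (-48) = 3.
So p(s) = det(sI - A) = s^2 - 4s + 3.
Factor s^2 - 4s + 3: two numbers with sum 4 and product 3 are 3 and 1, so s^2 - 4s + 3 = (s - 3)(s - 1).
Hence p(s) = (s - 3) (s - 1), with roots 1, 3.
At least one eigenvalue has non-negative real part, so the system is not asymptotically stable.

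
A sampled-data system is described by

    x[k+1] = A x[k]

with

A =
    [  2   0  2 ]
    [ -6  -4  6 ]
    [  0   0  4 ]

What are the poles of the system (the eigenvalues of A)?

-4, 2, 4

det(zI - A) = z^3 - (tr A)z^2 + (M11 + M22 + M33)z - det A, where Mii is the 2×2 principal minor of A obtained by deleting row i and column i.
tr A = 2 + (-4) + 4 = 2; M11 = (-4)·4 - 6·0 = -16 - 0 = -16; M22 = 2·4 - 2·0 = 8 - 0 = 8; M33 = 2·(-4) - 0·(-6) = -8 - 0 = -8; sum of minors = -16.
det A = 2·((-4)·4 - 6·0) - 0·((-6)·4 - 6·0) + 2·((-6)·0 - (-4)·0) = 2·(-16) - 0·(-24) + 2·0 = -32.
So p(z) = det(zI - A) = z^3 - 2z^2 - 16z + 32.
Rational-root test: any integer root divides 32. Testing small divisors, z = 2 works: p(2) = 8 + (-8) + (-32) + 32 = 0, so (z - 2) is a factor.
Dividing, p(z) = (z - 2)(z^2 - 16).
Factor z^2 - 16: two numbers with sum 0 and product -16 are 4 and -4, so z^2 - 16 = (z - 4)(z + 4).
Hence p(z) = (z - 4) (z - 2) (z + 4), with roots -4, 2, 4.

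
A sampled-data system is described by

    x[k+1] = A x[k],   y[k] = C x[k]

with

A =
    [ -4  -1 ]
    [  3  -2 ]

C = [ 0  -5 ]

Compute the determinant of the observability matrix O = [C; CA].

-75

CA = [[-15, 10]]
Observability matrix O = [C; CA] = [[0, -5], [-15, 10]]
det(O) = 0·10 - (-5)·(-15) = 0 - 75 = -75
Since det(O) ≠ 0, rank(O) = 2 and the system is completely observable.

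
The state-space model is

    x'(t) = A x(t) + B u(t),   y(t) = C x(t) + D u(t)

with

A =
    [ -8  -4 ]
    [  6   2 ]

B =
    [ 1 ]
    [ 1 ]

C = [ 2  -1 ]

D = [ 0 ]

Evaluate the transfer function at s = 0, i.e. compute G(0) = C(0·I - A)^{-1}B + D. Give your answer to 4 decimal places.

-3.2500

G(0) = C(-A)^{-1}B + D = -C A^{-1} B + D.
det A = 8, so A^{-1} = (1/8)·adj(A) = [[1/4, 1/2], [-3/4, -1]]
A^{-1} B = [3/4, -7/4]^T
C A^{-1} B = 13/4
G(0) = D - C A^{-1} B = 0 - (13/4) = -13/4 ≈ -3.2500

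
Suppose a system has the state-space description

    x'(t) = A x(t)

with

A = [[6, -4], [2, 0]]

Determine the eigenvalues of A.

2, 4

det(sI - A) = s^2 - (tr A)s + det A, with tr A = 6 + 0 = 6 and det A = 6·0 - (-4)·2 = 0 - (-8) = 8.
So p(s) = det(sI - A) = s^2 - 6s + 8.
Factor s^2 - 6s + 8: two numbers with sum 6 and product 8 are 4 and 2, so s^2 - 6s + 8 = (s - 4)(s - 2).
Hence p(s) = (s - 4) (s - 2), with roots 2, 4.
At least one eigenvalue has non-negative real part, so the system is not asymptotically stable.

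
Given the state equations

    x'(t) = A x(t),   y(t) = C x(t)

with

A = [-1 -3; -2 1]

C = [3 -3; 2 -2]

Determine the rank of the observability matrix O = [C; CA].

2

CA = [[3, -12], [2, -8]]
Observability matrix O = [C; CA] = [[3, -3], [2, -2], [3, -12], [2, -8]]
Take the 2×2 submatrix of O formed by rows 1, 3: [[3, -3], [3, -12]]. Its determinant is 3·(-12) - (-3)·3 = -36 - (-9) = -27 ≠ 0.
So rank(O) ≥ 2; since O has 2 columns, rank(O) = 2.
rank(O) = 2 = n, so the pair (A, C) is completely observable.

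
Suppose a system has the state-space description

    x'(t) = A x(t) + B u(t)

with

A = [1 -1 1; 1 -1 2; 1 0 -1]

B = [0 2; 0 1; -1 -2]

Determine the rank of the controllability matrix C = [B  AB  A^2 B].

AB = [[-1, -1], [-2, -3], [1, 4]]
A^2B = [[2, 6], [3, 10], [-2, -5]]
Controllability matrix C = [B  AB  A^2B] = [[0, 2, -1, -1, 2, 6], [0, 1, -2, -3, 3, 10], [-1, -2, 1, 4, -2, -5]]
Take the 3×3 submatrix of C formed by columns 1, 2, 3: [[0, 2, -1], [0, 1, -2], [-1, -2, 1]]. Its determinant is 0·(1·1 - (-2)·(-2)) - 2·(0·1 - (-2)·(-1)) + (-1)·(0·(-2) - 1·(-1)) = 0·(-3) - 2·(-2) + (-1)·1 = 3 ≠ 0.
So rank(C) ≥ 3; since C has 3 rows, rank(C) = 3.
rank(C) = 3 = n, so the pair (A, B) is completely controllable.

3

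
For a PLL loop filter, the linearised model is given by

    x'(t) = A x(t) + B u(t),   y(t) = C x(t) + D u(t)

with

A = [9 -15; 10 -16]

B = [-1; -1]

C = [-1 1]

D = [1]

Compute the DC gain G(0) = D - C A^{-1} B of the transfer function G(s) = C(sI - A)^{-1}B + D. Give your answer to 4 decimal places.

1.0000

G(0) = C(-A)^{-1}B + D = -C A^{-1} B + D.
det A = 6, so A^{-1} = (1/6)·adj(A) = [[-8/3, 5/2], [-5/3, 3/2]]
A^{-1} B = [1/6, 1/6]^T
C A^{-1} B = 0
G(0) = D - C A^{-1} B = 1 - (0) = 1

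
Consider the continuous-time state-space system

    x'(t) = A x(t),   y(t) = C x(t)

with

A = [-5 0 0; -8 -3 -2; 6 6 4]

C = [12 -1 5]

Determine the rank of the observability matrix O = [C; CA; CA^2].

CA = [[-22, 33, 22]]
CA^2 = [[-22, 33, 22]]
Observability matrix O = [C; CA; CA^2] = [[12, -1, 5], [-22, 33, 22], [-22, 33, 22]]
The columns c1, c2, c3 of O are linearly dependent: -c1 - 2·c2 + 2·c3 = 0 (check each entry), so rank(O) ≤ 2.
The 2×2 minor from rows 1, 2, columns 1, 2 is 12·33 - (-1)·(-22) = 396 - 22 = 374 ≠ 0, so rank(O) = 2.
rank(O) = 2 < n = 3, so the pair (A, C) is not completely observable.

2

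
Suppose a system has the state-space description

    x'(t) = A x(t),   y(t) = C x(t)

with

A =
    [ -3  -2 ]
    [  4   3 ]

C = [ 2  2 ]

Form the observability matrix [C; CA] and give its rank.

CA = [[2, 2]]
Observability matrix O = [C; CA] = [[2, 2], [2, 2]]
Every row of O is a scalar multiple of row 1 = [2, 2] (multipliers 1, 1), so the rows span a one-dimensional space.
O ≠ 0, hence rank(O) = 1.
rank(O) = 1 < n = 2, so the pair (A, C) is not completely observable.

1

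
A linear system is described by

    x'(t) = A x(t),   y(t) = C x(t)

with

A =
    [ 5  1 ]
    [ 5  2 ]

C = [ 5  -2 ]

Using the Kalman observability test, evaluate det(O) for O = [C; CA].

35

CA = [[15, 1]]
Observability matrix O = [C; CA] = [[5, -2], [15, 1]]
det(O) = 5·1 - (-2)·15 = 5 - (-30) = 35
Since det(O) ≠ 0, rank(O) = 2 and the system is completely observable.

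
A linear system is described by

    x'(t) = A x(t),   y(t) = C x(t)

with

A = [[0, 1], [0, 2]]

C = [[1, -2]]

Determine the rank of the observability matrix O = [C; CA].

CA = [[0, -3]]
Observability matrix O = [C; CA] = [[1, -2], [0, -3]]
det(O) = 1·(-3) - (-2)·0 = -3 - 0 = -3 ≠ 0, so rank(O) = 2.
rank(O) = 2 = n, so the pair (A, C) is completely observable.

2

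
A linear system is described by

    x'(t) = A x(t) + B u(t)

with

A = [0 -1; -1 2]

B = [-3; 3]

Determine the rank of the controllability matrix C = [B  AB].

AB = [[-3], [9]]
Controllability matrix C = [B  AB] = [[-3, -3], [3, 9]]
det(C) = (-3)·9 - (-3)·3 = -27 - (-9) = -18 ≠ 0, so rank(C) = 2.
rank(C) = 2 = n, so the pair (A, B) is completely controllable.

2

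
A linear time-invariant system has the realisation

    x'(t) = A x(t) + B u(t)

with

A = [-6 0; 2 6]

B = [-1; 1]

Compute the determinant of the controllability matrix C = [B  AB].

AB = [[6], [4]]
Controllability matrix C = [B  AB] = [[-1, 6], [1, 4]]
det(C) = (-1)·4 - 6·1 = -4 - 6 = -10
Since det(C) ≠ 0, rank(C) = 2 and the system is completely controllable.

-10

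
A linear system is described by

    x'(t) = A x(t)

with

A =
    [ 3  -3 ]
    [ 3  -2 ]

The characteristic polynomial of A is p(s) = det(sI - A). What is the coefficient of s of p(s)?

-1

For a 2×2 matrix, det(sI - A) = s^2 - (tr A)s + det A.
tr A = 1, det A = 3.
So p(s) = s^2 - s + 3.
The coefficient of s is -1.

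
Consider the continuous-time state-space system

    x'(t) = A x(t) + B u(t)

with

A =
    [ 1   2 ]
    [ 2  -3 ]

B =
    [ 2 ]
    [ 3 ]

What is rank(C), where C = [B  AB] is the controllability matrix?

AB = [[8], [-5]]
Controllability matrix C = [B  AB] = [[2, 8], [3, -5]]
det(C) = 2·(-5) - 8·3 = -10 - 24 = -34 ≠ 0, so rank(C) = 2.
rank(C) = 2 = n, so the pair (A, B) is completely controllable.

2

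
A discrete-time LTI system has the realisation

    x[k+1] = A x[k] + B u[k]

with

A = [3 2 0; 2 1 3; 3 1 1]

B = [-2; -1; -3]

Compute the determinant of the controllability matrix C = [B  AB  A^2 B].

464

AB = [[-8], [-14], [-10]]
A^2B = [[-52], [-60], [-48]]
Controllability matrix C = [B  AB  A^2B] = [[-2, -8, -52], [-1, -14, -60], [-3, -10, -48]]
Expanding along the first row, det(C) = (-2)·((-14)·(-48) - (-60)·(-10)) - (-8)·((-1)·(-48) - (-60)·(-3)) + (-52)·((-1)·(-10) - (-14)·(-3)) = (-2)·72 - (-8)·(-132) + (-52)·(-32) = 464
Since det(C) ≠ 0, rank(C) = 3 and the system is completely controllable.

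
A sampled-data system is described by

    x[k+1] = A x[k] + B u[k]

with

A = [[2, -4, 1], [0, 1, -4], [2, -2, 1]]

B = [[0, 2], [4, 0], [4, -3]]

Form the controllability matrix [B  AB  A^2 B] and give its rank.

AB = [[-12, 1], [-12, 12], [-4, 1]]
A^2B = [[20, -45], [4, 8], [-4, -21]]
Controllability matrix C = [B  AB  A^2B] = [[0, 2, -12, 1, 20, -45], [4, 0, -12, 12, 4, 8], [4, -3, -4, 1, -4, -21]]
Take the 3×3 submatrix of C formed by columns 1, 2, 3: [[0, 2, -12], [4, 0, -12], [4, -3, -4]]. Its determinant is 0·(0·(-4) - (-12)·(-3)) - 2·(4·(-4) - (-12)·4) + (-12)·(4·(-3) - 0·4) = 0·(-36) - 2·32 + (-12)·(-12) = 80 ≠ 0.
So rank(C) ≥ 3; since C has 3 rows, rank(C) = 3.
rank(C) = 3 = n, so the pair (A, B) is completely controllable.

3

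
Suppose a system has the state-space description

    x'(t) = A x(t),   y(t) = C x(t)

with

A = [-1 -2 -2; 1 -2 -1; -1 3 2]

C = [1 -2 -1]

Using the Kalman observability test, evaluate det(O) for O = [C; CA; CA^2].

4

CA = [[-2, -1, -2]]
CA^2 = [[3, 0, 1]]
Observability matrix O = [C; CA; CA^2] = [[1, -2, -1], [-2, -1, -2], [3, 0, 1]]
Expanding along the first row, det(O) = 1·((-1)·1 - (-2)·0) - (-2)·((-2)·1 - (-2)·3) + (-1)·((-2)·0 - (-1)·3) = 1·(-1) - (-2)·4 + (-1)·3 = 4
Since det(O) ≠ 0, rank(O) = 3 and the system is completely observable.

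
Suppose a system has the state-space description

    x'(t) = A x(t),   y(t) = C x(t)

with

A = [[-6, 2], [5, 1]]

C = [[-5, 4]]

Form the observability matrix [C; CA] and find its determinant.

CA = [[50, -6]]
Observability matrix O = [C; CA] = [[-5, 4], [50, -6]]
det(O) = (-5)·(-6) - 4·50 = 30 - 200 = -170
Since det(O) ≠ 0, rank(O) = 2 and the system is completely observable.

-170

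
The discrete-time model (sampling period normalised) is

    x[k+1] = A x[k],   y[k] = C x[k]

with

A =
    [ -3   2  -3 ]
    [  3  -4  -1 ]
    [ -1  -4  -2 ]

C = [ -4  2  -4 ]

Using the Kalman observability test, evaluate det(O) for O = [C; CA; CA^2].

CA = [[22, 0, 18]]
CA^2 = [[-84, -28, -102]]
Observability matrix O = [C; CA; CA^2] = [[-4, 2, -4], [22, 0, 18], [-84, -28, -102]]
Expanding along the first row, det(O) = (-4)·(0·(-102) - 18·(-28)) - 2·(22·(-102) - 18·(-84)) + (-4)·(22·(-28) - 0·(-84)) = (-4)·504 - 2·(-732) + (-4)·(-616) = 1912
Since det(O) ≠ 0, rank(O) = 3 and the system is completely observable.

1912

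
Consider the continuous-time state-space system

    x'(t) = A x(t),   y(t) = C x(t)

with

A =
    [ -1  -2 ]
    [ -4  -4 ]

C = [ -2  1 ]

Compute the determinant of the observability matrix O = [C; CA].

CA = [[-2, 0]]
Observability matrix O = [C; CA] = [[-2, 1], [-2, 0]]
det(O) = (-2)·0 - 1·(-2) = 0 - (-2) = 2
Since det(O) ≠ 0, rank(O) = 2 and the system is completely observable.

2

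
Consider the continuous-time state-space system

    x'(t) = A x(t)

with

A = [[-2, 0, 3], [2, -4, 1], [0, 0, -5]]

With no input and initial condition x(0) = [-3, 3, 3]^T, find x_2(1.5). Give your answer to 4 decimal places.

det(sI - A) = s^3 - (tr A)s^2 + (M11 + M22 + M33)s - det A, where Mii is the 2×2 principal minor of A obtained by deleting row i and column i.
tr A = (-2) + (-4) + (-5) = -11; M11 = (-4)·(-5) - 1·0 = 20 - 0 = 20; M22 = (-2)·(-5) - 3·0 = 10 - 0 = 10; M33 = (-2)·(-4) - 0·2 = 8 - 0 = 8; sum of minors = 38.
det A = (-2)·((-4)·(-5) - 1·0) - 0·(2·(-5) - 1·0) + 3·(2·0 - (-4)·0) = (-2)·20 - 0·(-10) + 3·0 = -40.
So p(s) = det(sI - A) = s^3 + 11s^2 + 38s + 40.
Rational-root test: any integer root divides 40. Testing small divisors, s = -2 works: p(-2) = -8 + 44 + (-76) + 40 = 0, so (s + 2) is a factor.
Dividing, p(s) = (s + 2)(s^2 + 9s + 20).
Factor s^2 + 9s + 20: two numbers with sum -9 and product 20 are -4 and -5, so s^2 + 9s + 20 = (s + 4)(s + 5).
Hence p(s) = (s + 2) (s + 4) (s + 5), with roots -5, -4, -2.
The eigenvalues -5, -4, -2 are distinct and real, so A is diagonalisable and x(t) = e^{At} x(0) = V diag(e^{λ_i t}) V^{-1} x(0), where the columns of V are the eigenvectors.
λ = -5: A - (-5)I = [[3, 0, 3], [2, 1, 1], [0, 0, 0]]. v must be orthogonal to every row; (row 1) × (row 2) = [-3, 3, 3], so take v_1 = [1, -1, -1]^T.
λ = -4: A - (-4)I = [[2, 0, 3], [2, 0, 1], [0, 0, -1]]. v must be orthogonal to every row; (row 1) × (row 2) = [0, 4, 0], so take v_2 = [0, 1, 0]^T.
λ = -2: A - (-2)I = [[0, 0, 3], [2, -2, 1], [0, 0, -3]]. v must be orthogonal to every row; (row 1) × (row 2) = [6, 6, 0], so take v_3 = [1, 1, 0]^T.
V = [v_1 v_2 v_3] = [[1, 0, 1], [-1, 1, 1], [-1, 0, 0]] has det V = 1, so V^{-1} = adj(V)/det V = [[0, 0, -1], [-1, 1, -2], [1, 0, 1]].
Modal coordinates z(0) = V^{-1} x(0): 0·(-3) + 0·3 + (-1)·3 = -3; (-1)·(-3) + 1·3 + (-2)·3 = 0; 1·(-3) + 0·3 + 1·3 = 0; so z(0) = [-3, 0, 0]^T.
x_2(t) = Σ_i (v_i)_2 · z_i(0) · e^{λ_i t} (row 2 of V times the modal terms).
x_2(1.5) = (-1)·(-3)·e^{-5·1.5} + 1·0·e^{-4·1.5} + 1·0·e^{-2·1.5} = 3·0.000553 + 0·0.002479 + 0·0.049787 = 0.0017.

0.0017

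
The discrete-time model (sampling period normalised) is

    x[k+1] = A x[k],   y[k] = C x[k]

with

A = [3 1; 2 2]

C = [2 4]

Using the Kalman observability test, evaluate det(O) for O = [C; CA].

CA = [[14, 10]]
Observability matrix O = [C; CA] = [[2, 4], [14, 10]]
det(O) = 2·10 - 4·14 = 20 - 56 = -36
Since det(O) ≠ 0, rank(O) = 2 and the system is completely observable.

-36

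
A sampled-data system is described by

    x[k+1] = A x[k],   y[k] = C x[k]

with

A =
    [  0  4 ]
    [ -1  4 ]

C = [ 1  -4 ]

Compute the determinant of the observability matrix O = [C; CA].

CA = [[4, -12]]
Observability matrix O = [C; CA] = [[1, -4], [4, -12]]
det(O) = 1·(-12) - (-4)·4 = -12 - (-16) = 4
Since det(O) ≠ 0, rank(O) = 2 and the system is completely observable.

4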